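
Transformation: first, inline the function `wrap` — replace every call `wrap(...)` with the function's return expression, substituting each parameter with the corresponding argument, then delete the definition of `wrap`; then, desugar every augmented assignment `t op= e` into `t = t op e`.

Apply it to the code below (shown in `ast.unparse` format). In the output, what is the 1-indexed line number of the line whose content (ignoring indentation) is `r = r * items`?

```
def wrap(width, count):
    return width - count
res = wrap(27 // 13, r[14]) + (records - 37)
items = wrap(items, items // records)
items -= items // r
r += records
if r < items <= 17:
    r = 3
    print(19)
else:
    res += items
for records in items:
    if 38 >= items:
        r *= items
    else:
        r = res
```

12

Transformed code:
res = 27 // 13 - r[14] + (records - 37)
items = items - items // records
items = items - items // r
r = r + records
if r < items <= 17:
    r = 3
    print(19)
else:
    res = res + items
for records in items:
    if 38 >= items:
        r = r * items
    else:
        r = res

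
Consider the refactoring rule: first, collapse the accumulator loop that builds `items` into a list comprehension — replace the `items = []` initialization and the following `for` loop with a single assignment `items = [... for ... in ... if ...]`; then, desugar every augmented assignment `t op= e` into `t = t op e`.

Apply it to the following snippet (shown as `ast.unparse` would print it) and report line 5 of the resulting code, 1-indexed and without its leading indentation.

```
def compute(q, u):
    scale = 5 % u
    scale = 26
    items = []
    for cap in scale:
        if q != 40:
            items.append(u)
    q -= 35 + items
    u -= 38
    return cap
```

q = q - (35 + items)

Transformed code:
def compute(q, u):
    scale = 5 % u
    scale = 26
    items = [u for cap in scale if q != 40]
    q = q - (35 + items)
    u = u - 38
    return cap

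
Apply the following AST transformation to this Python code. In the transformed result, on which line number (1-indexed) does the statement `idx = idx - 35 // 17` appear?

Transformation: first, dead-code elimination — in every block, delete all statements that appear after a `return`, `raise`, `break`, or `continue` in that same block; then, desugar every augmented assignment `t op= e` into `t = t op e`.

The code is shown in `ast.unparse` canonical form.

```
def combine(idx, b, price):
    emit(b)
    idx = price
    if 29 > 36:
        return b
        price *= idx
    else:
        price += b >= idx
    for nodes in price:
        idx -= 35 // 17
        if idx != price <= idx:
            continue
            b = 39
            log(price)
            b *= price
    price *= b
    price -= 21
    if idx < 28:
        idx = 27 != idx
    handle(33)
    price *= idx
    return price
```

Transformed code:
def combine(idx, b, price):
    emit(b)
    idx = price
    if 29 > 36:
        return b
    else:
        price = price + (b >= idx)
    for nodes in price:
        idx = idx - 35 // 17
        if idx != price <= idx:
            continue
    price = price * b
    price = price - 21
    if idx < 28:
        idx = 27 != idx
    handle(33)
    price = price * idx
    return price

9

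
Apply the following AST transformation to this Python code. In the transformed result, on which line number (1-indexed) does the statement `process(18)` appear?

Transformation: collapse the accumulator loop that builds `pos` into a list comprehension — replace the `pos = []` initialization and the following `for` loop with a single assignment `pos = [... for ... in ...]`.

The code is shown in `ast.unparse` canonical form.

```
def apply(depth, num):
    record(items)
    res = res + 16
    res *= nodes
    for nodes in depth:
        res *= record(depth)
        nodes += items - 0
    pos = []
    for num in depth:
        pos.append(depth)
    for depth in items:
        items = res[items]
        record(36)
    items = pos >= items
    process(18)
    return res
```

Transformed code:
def apply(depth, num):
    record(items)
    res = res + 16
    res *= nodes
    for nodes in depth:
        res *= record(depth)
        nodes += items - 0
    pos = [depth for num in depth]
    for depth in items:
        items = res[items]
        record(36)
    items = pos >= items
    process(18)
    return res

13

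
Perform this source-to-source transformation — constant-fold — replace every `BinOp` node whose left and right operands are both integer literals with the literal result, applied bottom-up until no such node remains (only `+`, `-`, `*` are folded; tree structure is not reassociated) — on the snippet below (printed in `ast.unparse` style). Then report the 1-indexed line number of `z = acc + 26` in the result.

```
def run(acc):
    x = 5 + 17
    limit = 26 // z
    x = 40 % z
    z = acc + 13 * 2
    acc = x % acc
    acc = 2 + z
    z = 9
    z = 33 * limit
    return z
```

Transformed code:
def run(acc):
    x = 22
    limit = 26 // z
    x = 40 % z
    z = acc + 26
    acc = x % acc
    acc = 2 + z
    z = 9
    z = 33 * limit
    return z

5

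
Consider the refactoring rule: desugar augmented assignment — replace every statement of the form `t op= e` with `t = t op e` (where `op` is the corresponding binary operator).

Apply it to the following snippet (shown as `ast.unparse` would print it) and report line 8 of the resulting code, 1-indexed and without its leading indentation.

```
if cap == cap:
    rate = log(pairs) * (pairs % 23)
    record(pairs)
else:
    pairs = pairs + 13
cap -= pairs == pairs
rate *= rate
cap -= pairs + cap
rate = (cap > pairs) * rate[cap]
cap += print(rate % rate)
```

cap = cap - (pairs + cap)

Transformed code:
if cap == cap:
    rate = log(pairs) * (pairs % 23)
    record(pairs)
else:
    pairs = pairs + 13
cap = cap - (pairs == pairs)
rate = rate * rate
cap = cap - (pairs + cap)
rate = (cap > pairs) * rate[cap]
cap = cap + print(rate % rate)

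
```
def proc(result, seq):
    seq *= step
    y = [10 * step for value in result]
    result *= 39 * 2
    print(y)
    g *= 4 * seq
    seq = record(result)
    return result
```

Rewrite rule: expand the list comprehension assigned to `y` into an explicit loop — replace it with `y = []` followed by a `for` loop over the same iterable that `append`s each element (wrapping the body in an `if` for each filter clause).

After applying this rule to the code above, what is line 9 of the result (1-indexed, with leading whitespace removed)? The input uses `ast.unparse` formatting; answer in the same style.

Transformed code:
def proc(result, seq):
    seq *= step
    y = []
    for value in result:
        y.append(10 * step)
    result *= 39 * 2
    print(y)
    g *= 4 * seq
    seq = record(result)
    return result

seq = record(result)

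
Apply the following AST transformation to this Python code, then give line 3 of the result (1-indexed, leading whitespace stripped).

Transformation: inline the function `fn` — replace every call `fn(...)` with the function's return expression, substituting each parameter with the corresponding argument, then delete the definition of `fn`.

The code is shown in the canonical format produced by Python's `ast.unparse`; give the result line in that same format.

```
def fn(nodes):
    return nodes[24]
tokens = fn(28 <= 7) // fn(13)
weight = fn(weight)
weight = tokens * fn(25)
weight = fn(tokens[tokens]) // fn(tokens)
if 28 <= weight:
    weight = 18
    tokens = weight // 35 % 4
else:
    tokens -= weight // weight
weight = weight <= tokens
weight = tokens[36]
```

weight = tokens * 25[24]

Transformed code:
tokens = (28 <= 7)[24] // 13[24]
weight = weight[24]
weight = tokens * 25[24]
weight = tokens[tokens][24] // tokens[24]
if 28 <= weight:
    weight = 18
    tokens = weight // 35 % 4
else:
    tokens -= weight // weight
weight = weight <= tokens
weight = tokens[36]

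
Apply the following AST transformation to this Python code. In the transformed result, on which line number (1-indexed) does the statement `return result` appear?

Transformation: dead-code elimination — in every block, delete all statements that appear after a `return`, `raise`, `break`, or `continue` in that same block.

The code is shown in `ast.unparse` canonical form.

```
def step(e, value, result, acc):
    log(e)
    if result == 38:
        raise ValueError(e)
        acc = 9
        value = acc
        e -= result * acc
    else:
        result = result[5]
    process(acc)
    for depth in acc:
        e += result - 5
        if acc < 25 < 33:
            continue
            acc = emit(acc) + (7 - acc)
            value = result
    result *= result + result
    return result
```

13

Transformed code:
def step(e, value, result, acc):
    log(e)
    if result == 38:
        raise ValueError(e)
    else:
        result = result[5]
    process(acc)
    for depth in acc:
        e += result - 5
        if acc < 25 < 33:
            continue
    result *= result + result
    return result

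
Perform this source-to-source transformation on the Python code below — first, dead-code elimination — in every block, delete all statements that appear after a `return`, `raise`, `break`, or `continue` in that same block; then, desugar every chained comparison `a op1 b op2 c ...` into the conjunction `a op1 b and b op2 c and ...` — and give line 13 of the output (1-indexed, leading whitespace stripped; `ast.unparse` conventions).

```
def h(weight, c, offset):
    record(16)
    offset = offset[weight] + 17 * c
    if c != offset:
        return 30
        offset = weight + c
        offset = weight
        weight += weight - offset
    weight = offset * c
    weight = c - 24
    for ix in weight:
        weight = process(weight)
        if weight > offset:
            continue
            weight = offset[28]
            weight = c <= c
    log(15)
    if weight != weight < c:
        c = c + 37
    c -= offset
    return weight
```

if weight != weight and weight < c:

Transformed code:
def h(weight, c, offset):
    record(16)
    offset = offset[weight] + 17 * c
    if c != offset:
        return 30
    weight = offset * c
    weight = c - 24
    for ix in weight:
        weight = process(weight)
        if weight > offset:
            continue
    log(15)
    if weight != weight and weight < c:
        c = c + 37
    c -= offset
    return weight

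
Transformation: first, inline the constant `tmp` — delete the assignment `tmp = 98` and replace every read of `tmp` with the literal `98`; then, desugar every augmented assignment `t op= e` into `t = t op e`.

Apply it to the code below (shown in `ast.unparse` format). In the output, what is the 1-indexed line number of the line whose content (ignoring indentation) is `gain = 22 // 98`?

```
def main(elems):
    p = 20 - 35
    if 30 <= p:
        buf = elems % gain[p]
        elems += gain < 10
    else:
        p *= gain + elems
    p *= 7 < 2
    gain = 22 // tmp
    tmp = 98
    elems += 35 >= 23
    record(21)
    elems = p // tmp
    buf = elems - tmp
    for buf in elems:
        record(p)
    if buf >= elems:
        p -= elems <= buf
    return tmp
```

Transformed code:
def main(elems):
    p = 20 - 35
    if 30 <= p:
        buf = elems % gain[p]
        elems = elems + (gain < 10)
    else:
        p = p * (gain + elems)
    p = p * (7 < 2)
    gain = 22 // 98
    elems = elems + (35 >= 23)
    record(21)
    elems = p // 98
    buf = elems - 98
    for buf in elems:
        record(p)
    if buf >= elems:
        p = p - (elems <= buf)
    return 98

9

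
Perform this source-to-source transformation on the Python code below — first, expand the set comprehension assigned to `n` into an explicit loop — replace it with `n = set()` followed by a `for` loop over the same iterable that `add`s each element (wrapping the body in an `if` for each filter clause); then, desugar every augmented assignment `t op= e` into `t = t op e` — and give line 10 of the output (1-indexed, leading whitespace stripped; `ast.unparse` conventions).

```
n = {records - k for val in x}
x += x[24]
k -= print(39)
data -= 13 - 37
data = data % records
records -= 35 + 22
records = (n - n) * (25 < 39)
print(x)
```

Transformed code:
n = set()
for val in x:
    n.add(records - k)
x = x + x[24]
k = k - print(39)
data = data - (13 - 37)
data = data % records
records = records - (35 + 22)
records = (n - n) * (25 < 39)
print(x)

print(x)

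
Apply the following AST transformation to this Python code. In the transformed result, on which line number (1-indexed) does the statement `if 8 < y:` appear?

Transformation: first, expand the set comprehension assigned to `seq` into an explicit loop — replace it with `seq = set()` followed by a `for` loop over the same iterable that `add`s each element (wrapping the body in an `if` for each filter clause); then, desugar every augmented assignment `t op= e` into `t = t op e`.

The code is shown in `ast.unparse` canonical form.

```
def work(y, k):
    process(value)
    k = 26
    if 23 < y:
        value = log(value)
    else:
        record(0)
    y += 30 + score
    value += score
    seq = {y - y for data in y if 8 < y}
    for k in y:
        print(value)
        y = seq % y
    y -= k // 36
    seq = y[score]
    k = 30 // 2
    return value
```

12

Transformed code:
def work(y, k):
    process(value)
    k = 26
    if 23 < y:
        value = log(value)
    else:
        record(0)
    y = y + (30 + score)
    value = value + score
    seq = set()
    for data in y:
        if 8 < y:
            seq.add(y - y)
    for k in y:
        print(value)
        y = seq % y
    y = y - k // 36
    seq = y[score]
    k = 30 // 2
    return value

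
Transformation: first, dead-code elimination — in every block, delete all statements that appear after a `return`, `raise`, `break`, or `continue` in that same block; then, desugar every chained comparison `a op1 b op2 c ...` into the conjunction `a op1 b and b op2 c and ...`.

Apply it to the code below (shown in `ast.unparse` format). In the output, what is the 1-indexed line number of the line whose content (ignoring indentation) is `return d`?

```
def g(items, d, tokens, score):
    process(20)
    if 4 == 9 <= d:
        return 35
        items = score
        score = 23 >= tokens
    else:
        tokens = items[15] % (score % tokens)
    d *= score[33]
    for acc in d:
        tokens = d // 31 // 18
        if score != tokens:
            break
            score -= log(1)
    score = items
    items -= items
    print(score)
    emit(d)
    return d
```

16

Transformed code:
def g(items, d, tokens, score):
    process(20)
    if 4 == 9 and 9 <= d:
        return 35
    else:
        tokens = items[15] % (score % tokens)
    d *= score[33]
    for acc in d:
        tokens = d // 31 // 18
        if score != tokens:
            break
    score = items
    items -= items
    print(score)
    emit(d)
    return d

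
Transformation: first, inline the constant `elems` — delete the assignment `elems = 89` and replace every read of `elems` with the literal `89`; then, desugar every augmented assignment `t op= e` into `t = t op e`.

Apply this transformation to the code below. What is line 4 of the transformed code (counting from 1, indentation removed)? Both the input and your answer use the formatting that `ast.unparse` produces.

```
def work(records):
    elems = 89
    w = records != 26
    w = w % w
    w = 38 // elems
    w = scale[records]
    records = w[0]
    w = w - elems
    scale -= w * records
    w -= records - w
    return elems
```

w = 38 // 89

Transformed code:
def work(records):
    w = records != 26
    w = w % w
    w = 38 // 89
    w = scale[records]
    records = w[0]
    w = w - 89
    scale = scale - w * records
    w = w - (records - w)
    return 89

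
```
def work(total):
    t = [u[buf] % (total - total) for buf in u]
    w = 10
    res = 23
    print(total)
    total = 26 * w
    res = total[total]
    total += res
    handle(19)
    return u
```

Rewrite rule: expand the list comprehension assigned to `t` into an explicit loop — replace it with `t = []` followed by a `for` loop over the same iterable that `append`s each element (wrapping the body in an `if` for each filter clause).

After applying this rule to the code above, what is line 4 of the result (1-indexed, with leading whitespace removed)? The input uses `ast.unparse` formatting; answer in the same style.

t.append(u[buf] % (total - total))

Transformed code:
def work(total):
    t = []
    for buf in u:
        t.append(u[buf] % (total - total))
    w = 10
    res = 23
    print(total)
    total = 26 * w
    res = total[total]
    total += res
    handle(19)
    return u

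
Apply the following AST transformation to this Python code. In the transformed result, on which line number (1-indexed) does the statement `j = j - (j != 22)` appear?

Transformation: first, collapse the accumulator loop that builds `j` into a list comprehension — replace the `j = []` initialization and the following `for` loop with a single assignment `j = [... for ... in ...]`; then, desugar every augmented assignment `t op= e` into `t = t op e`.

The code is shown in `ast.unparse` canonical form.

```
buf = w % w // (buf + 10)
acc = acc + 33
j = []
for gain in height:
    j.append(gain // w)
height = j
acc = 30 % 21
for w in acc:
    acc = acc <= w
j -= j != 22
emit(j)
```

8

Transformed code:
buf = w % w // (buf + 10)
acc = acc + 33
j = [gain // w for gain in height]
height = j
acc = 30 % 21
for w in acc:
    acc = acc <= w
j = j - (j != 22)
emit(j)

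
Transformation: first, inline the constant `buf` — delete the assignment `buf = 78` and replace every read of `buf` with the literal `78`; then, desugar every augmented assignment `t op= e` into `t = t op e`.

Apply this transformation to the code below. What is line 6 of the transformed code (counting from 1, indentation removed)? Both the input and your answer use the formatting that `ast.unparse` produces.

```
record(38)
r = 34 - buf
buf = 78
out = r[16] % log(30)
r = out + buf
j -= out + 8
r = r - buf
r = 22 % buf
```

r = r - 78

Transformed code:
record(38)
r = 34 - 78
out = r[16] % log(30)
r = out + 78
j = j - (out + 8)
r = r - 78
r = 22 % 78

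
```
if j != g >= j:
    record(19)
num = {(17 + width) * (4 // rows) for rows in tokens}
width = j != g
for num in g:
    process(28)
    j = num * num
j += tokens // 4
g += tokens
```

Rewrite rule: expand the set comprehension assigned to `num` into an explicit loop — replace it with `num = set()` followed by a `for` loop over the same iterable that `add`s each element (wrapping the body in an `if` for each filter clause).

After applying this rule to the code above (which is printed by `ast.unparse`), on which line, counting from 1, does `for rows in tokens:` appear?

4

Transformed code:
if j != g >= j:
    record(19)
num = set()
for rows in tokens:
    num.add((17 + width) * (4 // rows))
width = j != g
for num in g:
    process(28)
    j = num * num
j += tokens // 4
g += tokens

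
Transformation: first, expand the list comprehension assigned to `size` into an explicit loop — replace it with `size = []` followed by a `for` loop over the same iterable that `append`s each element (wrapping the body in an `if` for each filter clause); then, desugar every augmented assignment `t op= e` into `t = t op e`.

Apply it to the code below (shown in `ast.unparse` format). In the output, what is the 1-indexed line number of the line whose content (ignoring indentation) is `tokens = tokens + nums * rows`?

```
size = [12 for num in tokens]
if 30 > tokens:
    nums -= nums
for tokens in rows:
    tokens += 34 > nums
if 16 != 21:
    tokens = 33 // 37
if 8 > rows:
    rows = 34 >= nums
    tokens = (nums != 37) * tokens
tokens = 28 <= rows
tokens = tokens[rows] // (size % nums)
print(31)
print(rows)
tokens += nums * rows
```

Transformed code:
size = []
for num in tokens:
    size.append(12)
if 30 > tokens:
    nums = nums - nums
for tokens in rows:
    tokens = tokens + (34 > nums)
if 16 != 21:
    tokens = 33 // 37
if 8 > rows:
    rows = 34 >= nums
    tokens = (nums != 37) * tokens
tokens = 28 <= rows
tokens = tokens[rows] // (size % nums)
print(31)
print(rows)
tokens = tokens + nums * rows

17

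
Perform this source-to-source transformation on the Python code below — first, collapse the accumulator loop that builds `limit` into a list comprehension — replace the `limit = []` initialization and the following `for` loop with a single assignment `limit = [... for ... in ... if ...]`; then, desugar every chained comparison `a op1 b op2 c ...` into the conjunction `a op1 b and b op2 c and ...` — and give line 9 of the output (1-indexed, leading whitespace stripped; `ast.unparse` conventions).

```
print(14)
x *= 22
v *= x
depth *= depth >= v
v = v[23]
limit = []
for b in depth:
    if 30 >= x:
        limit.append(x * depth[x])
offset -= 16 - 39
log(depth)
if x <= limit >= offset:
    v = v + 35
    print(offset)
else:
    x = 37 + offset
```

if x <= limit and limit >= offset:

Transformed code:
print(14)
x *= 22
v *= x
depth *= depth >= v
v = v[23]
limit = [x * depth[x] for b in depth if 30 >= x]
offset -= 16 - 39
log(depth)
if x <= limit and limit >= offset:
    v = v + 35
    print(offset)
else:
    x = 37 + offset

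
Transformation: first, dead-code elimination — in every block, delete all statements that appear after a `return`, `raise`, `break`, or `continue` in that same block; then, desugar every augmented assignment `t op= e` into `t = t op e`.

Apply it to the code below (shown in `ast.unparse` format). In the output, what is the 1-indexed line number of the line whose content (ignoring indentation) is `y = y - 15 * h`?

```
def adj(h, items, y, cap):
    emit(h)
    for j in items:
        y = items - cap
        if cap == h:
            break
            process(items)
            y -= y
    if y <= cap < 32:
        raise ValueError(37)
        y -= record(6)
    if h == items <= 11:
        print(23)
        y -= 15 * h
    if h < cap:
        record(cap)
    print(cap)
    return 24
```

11

Transformed code:
def adj(h, items, y, cap):
    emit(h)
    for j in items:
        y = items - cap
        if cap == h:
            break
    if y <= cap < 32:
        raise ValueError(37)
    if h == items <= 11:
        print(23)
        y = y - 15 * h
    if h < cap:
        record(cap)
    print(cap)
    return 24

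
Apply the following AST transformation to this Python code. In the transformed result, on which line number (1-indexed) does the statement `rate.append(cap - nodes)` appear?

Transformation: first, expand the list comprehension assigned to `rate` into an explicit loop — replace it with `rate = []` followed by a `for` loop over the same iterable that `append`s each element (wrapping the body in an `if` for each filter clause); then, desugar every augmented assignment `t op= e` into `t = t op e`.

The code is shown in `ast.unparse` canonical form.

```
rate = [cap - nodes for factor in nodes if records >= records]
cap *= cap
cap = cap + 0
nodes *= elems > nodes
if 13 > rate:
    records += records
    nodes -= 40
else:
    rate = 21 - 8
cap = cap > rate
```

4

Transformed code:
rate = []
for factor in nodes:
    if records >= records:
        rate.append(cap - nodes)
cap = cap * cap
cap = cap + 0
nodes = nodes * (elems > nodes)
if 13 > rate:
    records = records + records
    nodes = nodes - 40
else:
    rate = 21 - 8
cap = cap > rate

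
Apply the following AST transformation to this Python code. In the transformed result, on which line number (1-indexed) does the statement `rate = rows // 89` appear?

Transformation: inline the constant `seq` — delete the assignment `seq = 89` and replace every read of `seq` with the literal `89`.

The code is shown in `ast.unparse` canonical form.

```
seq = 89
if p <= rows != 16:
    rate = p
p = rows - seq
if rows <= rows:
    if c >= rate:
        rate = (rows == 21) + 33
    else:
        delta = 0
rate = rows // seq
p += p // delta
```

Transformed code:
if p <= rows != 16:
    rate = p
p = rows - 89
if rows <= rows:
    if c >= rate:
        rate = (rows == 21) + 33
    else:
        delta = 0
rate = rows // 89
p += p // delta

9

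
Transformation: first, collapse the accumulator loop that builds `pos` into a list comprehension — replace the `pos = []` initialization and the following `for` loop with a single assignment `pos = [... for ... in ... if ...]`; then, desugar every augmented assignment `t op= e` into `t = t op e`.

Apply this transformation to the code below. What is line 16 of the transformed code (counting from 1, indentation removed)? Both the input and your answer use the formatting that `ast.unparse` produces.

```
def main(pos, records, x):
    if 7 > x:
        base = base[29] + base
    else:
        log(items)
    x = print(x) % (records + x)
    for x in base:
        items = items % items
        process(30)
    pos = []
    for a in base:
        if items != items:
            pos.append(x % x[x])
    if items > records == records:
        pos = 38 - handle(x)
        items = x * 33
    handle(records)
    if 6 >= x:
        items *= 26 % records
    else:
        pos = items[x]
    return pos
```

items = items * (26 % records)

Transformed code:
def main(pos, records, x):
    if 7 > x:
        base = base[29] + base
    else:
        log(items)
    x = print(x) % (records + x)
    for x in base:
        items = items % items
        process(30)
    pos = [x % x[x] for a in base if items != items]
    if items > records == records:
        pos = 38 - handle(x)
        items = x * 33
    handle(records)
    if 6 >= x:
        items = items * (26 % records)
    else:
        pos = items[x]
    return pos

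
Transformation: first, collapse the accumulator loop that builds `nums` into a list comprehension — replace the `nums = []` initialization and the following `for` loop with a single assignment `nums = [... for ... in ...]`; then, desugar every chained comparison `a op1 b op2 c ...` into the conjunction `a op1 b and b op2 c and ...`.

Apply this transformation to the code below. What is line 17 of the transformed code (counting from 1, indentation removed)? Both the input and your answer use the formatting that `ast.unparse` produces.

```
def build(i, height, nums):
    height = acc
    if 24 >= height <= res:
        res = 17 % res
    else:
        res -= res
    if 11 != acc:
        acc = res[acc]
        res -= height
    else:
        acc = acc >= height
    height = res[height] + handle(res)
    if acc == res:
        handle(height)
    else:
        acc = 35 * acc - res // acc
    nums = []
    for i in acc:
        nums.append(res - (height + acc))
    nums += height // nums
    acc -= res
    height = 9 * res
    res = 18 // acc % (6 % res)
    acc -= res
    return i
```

nums = [res - (height + acc) for i in acc]

Transformed code:
def build(i, height, nums):
    height = acc
    if 24 >= height and height <= res:
        res = 17 % res
    else:
        res -= res
    if 11 != acc:
        acc = res[acc]
        res -= height
    else:
        acc = acc >= height
    height = res[height] + handle(res)
    if acc == res:
        handle(height)
    else:
        acc = 35 * acc - res // acc
    nums = [res - (height + acc) for i in acc]
    nums += height // nums
    acc -= res
    height = 9 * res
    res = 18 // acc % (6 % res)
    acc -= res
    return i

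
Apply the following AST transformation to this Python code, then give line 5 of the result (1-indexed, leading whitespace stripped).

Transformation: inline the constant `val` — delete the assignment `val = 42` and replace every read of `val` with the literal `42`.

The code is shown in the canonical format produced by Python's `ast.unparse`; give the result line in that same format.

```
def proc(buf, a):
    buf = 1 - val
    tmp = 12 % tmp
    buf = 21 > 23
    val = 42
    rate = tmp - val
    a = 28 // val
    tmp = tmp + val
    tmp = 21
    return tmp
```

rate = tmp - 42

Transformed code:
def proc(buf, a):
    buf = 1 - 42
    tmp = 12 % tmp
    buf = 21 > 23
    rate = tmp - 42
    a = 28 // 42
    tmp = tmp + 42
    tmp = 21
    return tmp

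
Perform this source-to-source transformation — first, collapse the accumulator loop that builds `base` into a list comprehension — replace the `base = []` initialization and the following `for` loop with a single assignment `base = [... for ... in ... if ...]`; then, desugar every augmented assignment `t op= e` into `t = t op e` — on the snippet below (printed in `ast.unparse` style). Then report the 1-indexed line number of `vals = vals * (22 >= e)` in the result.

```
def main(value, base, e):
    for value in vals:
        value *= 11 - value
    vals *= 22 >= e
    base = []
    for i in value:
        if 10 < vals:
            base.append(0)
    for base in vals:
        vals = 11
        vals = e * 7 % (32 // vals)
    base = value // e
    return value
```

4

Transformed code:
def main(value, base, e):
    for value in vals:
        value = value * (11 - value)
    vals = vals * (22 >= e)
    base = [0 for i in value if 10 < vals]
    for base in vals:
        vals = 11
        vals = e * 7 % (32 // vals)
    base = value // e
    return value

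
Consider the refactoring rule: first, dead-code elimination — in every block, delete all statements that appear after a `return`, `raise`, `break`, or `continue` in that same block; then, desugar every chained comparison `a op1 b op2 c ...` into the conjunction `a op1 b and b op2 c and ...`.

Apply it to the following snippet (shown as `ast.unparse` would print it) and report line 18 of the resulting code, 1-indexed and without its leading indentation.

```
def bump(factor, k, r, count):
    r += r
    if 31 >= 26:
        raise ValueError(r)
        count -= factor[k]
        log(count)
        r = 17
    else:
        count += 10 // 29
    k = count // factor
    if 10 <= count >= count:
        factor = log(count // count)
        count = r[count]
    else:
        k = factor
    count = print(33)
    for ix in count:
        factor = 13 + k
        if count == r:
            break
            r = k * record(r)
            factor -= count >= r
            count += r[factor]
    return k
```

return k

Transformed code:
def bump(factor, k, r, count):
    r += r
    if 31 >= 26:
        raise ValueError(r)
    else:
        count += 10 // 29
    k = count // factor
    if 10 <= count and count >= count:
        factor = log(count // count)
        count = r[count]
    else:
        k = factor
    count = print(33)
    for ix in count:
        factor = 13 + k
        if count == r:
            break
    return k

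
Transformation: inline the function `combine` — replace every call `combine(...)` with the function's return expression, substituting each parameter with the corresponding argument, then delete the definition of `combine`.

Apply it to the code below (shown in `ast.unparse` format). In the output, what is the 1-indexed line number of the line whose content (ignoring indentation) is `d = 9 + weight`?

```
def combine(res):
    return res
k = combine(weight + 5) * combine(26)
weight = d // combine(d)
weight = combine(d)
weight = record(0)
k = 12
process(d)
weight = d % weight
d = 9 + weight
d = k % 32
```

Transformed code:
k = (weight + 5) * 26
weight = d // d
weight = d
weight = record(0)
k = 12
process(d)
weight = d % weight
d = 9 + weight
d = k % 32

8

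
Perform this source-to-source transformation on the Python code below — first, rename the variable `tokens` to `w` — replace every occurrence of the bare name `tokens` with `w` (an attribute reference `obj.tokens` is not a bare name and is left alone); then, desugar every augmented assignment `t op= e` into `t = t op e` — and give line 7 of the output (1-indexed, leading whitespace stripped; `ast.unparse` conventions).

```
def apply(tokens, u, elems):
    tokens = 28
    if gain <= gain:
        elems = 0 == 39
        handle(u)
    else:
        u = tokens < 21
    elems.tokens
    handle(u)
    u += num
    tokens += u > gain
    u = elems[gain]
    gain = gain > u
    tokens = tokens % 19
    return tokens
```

Transformed code:
def apply(w, u, elems):
    w = 28
    if gain <= gain:
        elems = 0 == 39
        handle(u)
    else:
        u = w < 21
    elems.tokens
    handle(u)
    u = u + num
    w = w + (u > gain)
    u = elems[gain]
    gain = gain > u
    w = w % 19
    return w

u = w < 21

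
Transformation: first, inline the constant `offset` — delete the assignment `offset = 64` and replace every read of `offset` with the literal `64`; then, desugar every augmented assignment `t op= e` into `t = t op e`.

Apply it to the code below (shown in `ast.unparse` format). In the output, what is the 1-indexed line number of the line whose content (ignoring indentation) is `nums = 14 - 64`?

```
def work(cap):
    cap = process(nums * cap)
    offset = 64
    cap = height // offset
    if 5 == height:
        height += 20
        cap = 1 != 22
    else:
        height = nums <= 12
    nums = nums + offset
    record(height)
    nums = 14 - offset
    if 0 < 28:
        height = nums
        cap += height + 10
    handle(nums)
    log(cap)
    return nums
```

Transformed code:
def work(cap):
    cap = process(nums * cap)
    cap = height // 64
    if 5 == height:
        height = height + 20
        cap = 1 != 22
    else:
        height = nums <= 12
    nums = nums + 64
    record(height)
    nums = 14 - 64
    if 0 < 28:
        height = nums
        cap = cap + (height + 10)
    handle(nums)
    log(cap)
    return nums

11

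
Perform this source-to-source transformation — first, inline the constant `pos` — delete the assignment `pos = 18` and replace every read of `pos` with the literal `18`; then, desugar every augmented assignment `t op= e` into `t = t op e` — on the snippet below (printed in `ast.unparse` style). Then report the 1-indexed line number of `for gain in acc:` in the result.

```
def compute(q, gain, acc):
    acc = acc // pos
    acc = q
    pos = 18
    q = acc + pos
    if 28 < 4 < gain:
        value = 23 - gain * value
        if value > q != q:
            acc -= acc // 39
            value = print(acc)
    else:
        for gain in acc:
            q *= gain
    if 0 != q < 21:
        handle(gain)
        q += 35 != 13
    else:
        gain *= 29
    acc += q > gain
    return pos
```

11

Transformed code:
def compute(q, gain, acc):
    acc = acc // 18
    acc = q
    q = acc + 18
    if 28 < 4 < gain:
        value = 23 - gain * value
        if value > q != q:
            acc = acc - acc // 39
            value = print(acc)
    else:
        for gain in acc:
            q = q * gain
    if 0 != q < 21:
        handle(gain)
        q = q + (35 != 13)
    else:
        gain = gain * 29
    acc = acc + (q > gain)
    return 18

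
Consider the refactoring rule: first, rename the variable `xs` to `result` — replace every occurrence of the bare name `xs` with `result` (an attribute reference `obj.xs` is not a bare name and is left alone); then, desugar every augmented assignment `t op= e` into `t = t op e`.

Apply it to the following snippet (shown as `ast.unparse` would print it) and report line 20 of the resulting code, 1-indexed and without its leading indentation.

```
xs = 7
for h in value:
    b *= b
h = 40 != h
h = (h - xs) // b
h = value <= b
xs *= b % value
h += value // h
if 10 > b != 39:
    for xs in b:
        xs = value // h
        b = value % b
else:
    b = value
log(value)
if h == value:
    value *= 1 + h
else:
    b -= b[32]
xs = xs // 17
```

Transformed code:
result = 7
for h in value:
    b = b * b
h = 40 != h
h = (h - result) // b
h = value <= b
result = result * (b % value)
h = h + value // h
if 10 > b != 39:
    for result in b:
        result = value // h
        b = value % b
else:
    b = value
log(value)
if h == value:
    value = value * (1 + h)
else:
    b = b - b[32]
result = result // 17

result = result // 17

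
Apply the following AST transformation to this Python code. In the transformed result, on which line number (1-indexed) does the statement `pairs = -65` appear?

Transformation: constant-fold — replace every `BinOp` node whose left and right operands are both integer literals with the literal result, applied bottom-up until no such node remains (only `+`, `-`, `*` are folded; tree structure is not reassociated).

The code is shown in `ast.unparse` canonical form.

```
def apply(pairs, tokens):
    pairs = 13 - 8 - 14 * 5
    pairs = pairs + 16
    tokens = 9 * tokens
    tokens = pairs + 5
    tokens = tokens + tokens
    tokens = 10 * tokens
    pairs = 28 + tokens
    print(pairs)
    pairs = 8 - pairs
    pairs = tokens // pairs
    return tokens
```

2

Transformed code:
def apply(pairs, tokens):
    pairs = -65
    pairs = pairs + 16
    tokens = 9 * tokens
    tokens = pairs + 5
    tokens = tokens + tokens
    tokens = 10 * tokens
    pairs = 28 + tokens
    print(pairs)
    pairs = 8 - pairs
    pairs = tokens // pairs
    return tokens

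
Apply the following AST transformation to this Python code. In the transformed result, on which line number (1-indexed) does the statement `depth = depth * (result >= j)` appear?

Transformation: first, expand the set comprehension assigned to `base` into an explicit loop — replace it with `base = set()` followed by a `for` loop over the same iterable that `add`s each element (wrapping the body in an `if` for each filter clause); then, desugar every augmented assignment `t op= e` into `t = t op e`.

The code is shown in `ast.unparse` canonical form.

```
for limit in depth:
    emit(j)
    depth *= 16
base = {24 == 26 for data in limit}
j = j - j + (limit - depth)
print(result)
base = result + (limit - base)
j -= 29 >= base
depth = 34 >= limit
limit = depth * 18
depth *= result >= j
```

13

Transformed code:
for limit in depth:
    emit(j)
    depth = depth * 16
base = set()
for data in limit:
    base.add(24 == 26)
j = j - j + (limit - depth)
print(result)
base = result + (limit - base)
j = j - (29 >= base)
depth = 34 >= limit
limit = depth * 18
depth = depth * (result >= j)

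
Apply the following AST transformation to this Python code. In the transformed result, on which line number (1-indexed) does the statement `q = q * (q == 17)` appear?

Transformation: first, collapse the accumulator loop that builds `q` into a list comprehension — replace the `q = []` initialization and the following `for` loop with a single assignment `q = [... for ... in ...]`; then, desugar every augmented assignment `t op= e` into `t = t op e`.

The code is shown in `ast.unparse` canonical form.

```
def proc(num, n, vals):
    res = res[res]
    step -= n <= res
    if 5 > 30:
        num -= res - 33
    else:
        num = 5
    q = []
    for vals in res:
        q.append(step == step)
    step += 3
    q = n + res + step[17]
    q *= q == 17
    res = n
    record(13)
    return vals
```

11

Transformed code:
def proc(num, n, vals):
    res = res[res]
    step = step - (n <= res)
    if 5 > 30:
        num = num - (res - 33)
    else:
        num = 5
    q = [step == step for vals in res]
    step = step + 3
    q = n + res + step[17]
    q = q * (q == 17)
    res = n
    record(13)
    return vals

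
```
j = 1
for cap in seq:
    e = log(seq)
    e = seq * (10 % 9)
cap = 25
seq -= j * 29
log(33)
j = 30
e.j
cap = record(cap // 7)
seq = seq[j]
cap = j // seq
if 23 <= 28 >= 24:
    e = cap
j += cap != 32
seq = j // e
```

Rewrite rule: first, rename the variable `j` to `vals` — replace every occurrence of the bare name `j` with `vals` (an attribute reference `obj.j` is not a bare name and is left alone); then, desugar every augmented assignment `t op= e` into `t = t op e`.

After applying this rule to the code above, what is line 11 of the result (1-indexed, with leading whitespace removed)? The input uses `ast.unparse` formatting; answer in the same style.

seq = seq[vals]

Transformed code:
vals = 1
for cap in seq:
    e = log(seq)
    e = seq * (10 % 9)
cap = 25
seq = seq - vals * 29
log(33)
vals = 30
e.j
cap = record(cap // 7)
seq = seq[vals]
cap = vals // seq
if 23 <= 28 >= 24:
    e = cap
vals = vals + (cap != 32)
seq = vals // e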